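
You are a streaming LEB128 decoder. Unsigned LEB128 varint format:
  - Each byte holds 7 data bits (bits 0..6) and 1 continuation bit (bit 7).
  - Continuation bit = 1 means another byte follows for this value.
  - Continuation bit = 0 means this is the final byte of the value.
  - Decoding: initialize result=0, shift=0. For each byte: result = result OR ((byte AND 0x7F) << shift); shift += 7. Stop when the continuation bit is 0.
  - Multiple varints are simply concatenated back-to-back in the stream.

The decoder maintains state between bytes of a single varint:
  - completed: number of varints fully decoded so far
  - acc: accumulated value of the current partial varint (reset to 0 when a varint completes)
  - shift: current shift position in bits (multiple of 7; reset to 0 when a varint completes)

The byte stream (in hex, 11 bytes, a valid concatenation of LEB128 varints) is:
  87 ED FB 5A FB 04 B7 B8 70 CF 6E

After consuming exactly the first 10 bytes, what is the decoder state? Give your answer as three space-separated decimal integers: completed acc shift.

byte[0]=0x87 cont=1 payload=0x07: acc |= 7<<0 -> completed=0 acc=7 shift=7
byte[1]=0xED cont=1 payload=0x6D: acc |= 109<<7 -> completed=0 acc=13959 shift=14
byte[2]=0xFB cont=1 payload=0x7B: acc |= 123<<14 -> completed=0 acc=2029191 shift=21
byte[3]=0x5A cont=0 payload=0x5A: varint #1 complete (value=190772871); reset -> completed=1 acc=0 shift=0
byte[4]=0xFB cont=1 payload=0x7B: acc |= 123<<0 -> completed=1 acc=123 shift=7
byte[5]=0x04 cont=0 payload=0x04: varint #2 complete (value=635); reset -> completed=2 acc=0 shift=0
byte[6]=0xB7 cont=1 payload=0x37: acc |= 55<<0 -> completed=2 acc=55 shift=7
byte[7]=0xB8 cont=1 payload=0x38: acc |= 56<<7 -> completed=2 acc=7223 shift=14
byte[8]=0x70 cont=0 payload=0x70: varint #3 complete (value=1842231); reset -> completed=3 acc=0 shift=0
byte[9]=0xCF cont=1 payload=0x4F: acc |= 79<<0 -> completed=3 acc=79 shift=7

Answer: 3 79 7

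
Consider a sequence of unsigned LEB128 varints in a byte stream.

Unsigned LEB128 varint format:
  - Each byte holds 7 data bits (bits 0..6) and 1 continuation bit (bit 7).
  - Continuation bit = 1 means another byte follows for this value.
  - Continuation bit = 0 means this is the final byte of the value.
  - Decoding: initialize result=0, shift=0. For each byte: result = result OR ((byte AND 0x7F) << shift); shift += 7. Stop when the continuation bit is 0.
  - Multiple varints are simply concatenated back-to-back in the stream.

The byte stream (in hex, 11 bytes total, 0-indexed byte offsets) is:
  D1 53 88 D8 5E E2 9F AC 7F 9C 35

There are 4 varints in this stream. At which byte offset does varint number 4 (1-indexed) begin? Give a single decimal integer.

Answer: 9

Derivation:
  byte[0]=0xD1 cont=1 payload=0x51=81: acc |= 81<<0 -> acc=81 shift=7
  byte[1]=0x53 cont=0 payload=0x53=83: acc |= 83<<7 -> acc=10705 shift=14 [end]
Varint 1: bytes[0:2] = D1 53 -> value 10705 (2 byte(s))
  byte[2]=0x88 cont=1 payload=0x08=8: acc |= 8<<0 -> acc=8 shift=7
  byte[3]=0xD8 cont=1 payload=0x58=88: acc |= 88<<7 -> acc=11272 shift=14
  byte[4]=0x5E cont=0 payload=0x5E=94: acc |= 94<<14 -> acc=1551368 shift=21 [end]
Varint 2: bytes[2:5] = 88 D8 5E -> value 1551368 (3 byte(s))
  byte[5]=0xE2 cont=1 payload=0x62=98: acc |= 98<<0 -> acc=98 shift=7
  byte[6]=0x9F cont=1 payload=0x1F=31: acc |= 31<<7 -> acc=4066 shift=14
  byte[7]=0xAC cont=1 payload=0x2C=44: acc |= 44<<14 -> acc=724962 shift=21
  byte[8]=0x7F cont=0 payload=0x7F=127: acc |= 127<<21 -> acc=267063266 shift=28 [end]
Varint 3: bytes[5:9] = E2 9F AC 7F -> value 267063266 (4 byte(s))
  byte[9]=0x9C cont=1 payload=0x1C=28: acc |= 28<<0 -> acc=28 shift=7
  byte[10]=0x35 cont=0 payload=0x35=53: acc |= 53<<7 -> acc=6812 shift=14 [end]
Varint 4: bytes[9:11] = 9C 35 -> value 6812 (2 byte(s))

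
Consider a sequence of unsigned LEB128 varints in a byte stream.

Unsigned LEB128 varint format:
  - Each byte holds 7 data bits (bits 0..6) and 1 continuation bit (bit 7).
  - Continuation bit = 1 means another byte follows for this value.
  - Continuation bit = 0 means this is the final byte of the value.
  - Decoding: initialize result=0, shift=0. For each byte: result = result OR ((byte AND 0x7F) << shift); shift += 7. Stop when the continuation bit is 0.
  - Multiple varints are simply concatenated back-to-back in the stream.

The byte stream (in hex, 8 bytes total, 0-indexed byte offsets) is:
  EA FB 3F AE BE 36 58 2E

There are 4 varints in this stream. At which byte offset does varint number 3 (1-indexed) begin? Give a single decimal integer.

  byte[0]=0xEA cont=1 payload=0x6A=106: acc |= 106<<0 -> acc=106 shift=7
  byte[1]=0xFB cont=1 payload=0x7B=123: acc |= 123<<7 -> acc=15850 shift=14
  byte[2]=0x3F cont=0 payload=0x3F=63: acc |= 63<<14 -> acc=1048042 shift=21 [end]
Varint 1: bytes[0:3] = EA FB 3F -> value 1048042 (3 byte(s))
  byte[3]=0xAE cont=1 payload=0x2E=46: acc |= 46<<0 -> acc=46 shift=7
  byte[4]=0xBE cont=1 payload=0x3E=62: acc |= 62<<7 -> acc=7982 shift=14
  byte[5]=0x36 cont=0 payload=0x36=54: acc |= 54<<14 -> acc=892718 shift=21 [end]
Varint 2: bytes[3:6] = AE BE 36 -> value 892718 (3 byte(s))
  byte[6]=0x58 cont=0 payload=0x58=88: acc |= 88<<0 -> acc=88 shift=7 [end]
Varint 3: bytes[6:7] = 58 -> value 88 (1 byte(s))
  byte[7]=0x2E cont=0 payload=0x2E=46: acc |= 46<<0 -> acc=46 shift=7 [end]
Varint 4: bytes[7:8] = 2E -> value 46 (1 byte(s))

Answer: 6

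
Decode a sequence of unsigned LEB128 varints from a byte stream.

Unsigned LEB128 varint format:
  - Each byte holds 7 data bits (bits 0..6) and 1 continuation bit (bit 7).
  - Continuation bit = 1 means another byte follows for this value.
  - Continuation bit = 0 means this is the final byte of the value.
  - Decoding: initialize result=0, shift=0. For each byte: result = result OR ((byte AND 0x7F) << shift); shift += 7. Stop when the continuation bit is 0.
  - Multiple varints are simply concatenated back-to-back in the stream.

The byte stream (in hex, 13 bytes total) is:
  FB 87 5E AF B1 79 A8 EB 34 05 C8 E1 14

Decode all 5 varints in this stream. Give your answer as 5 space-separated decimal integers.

  byte[0]=0xFB cont=1 payload=0x7B=123: acc |= 123<<0 -> acc=123 shift=7
  byte[1]=0x87 cont=1 payload=0x07=7: acc |= 7<<7 -> acc=1019 shift=14
  byte[2]=0x5E cont=0 payload=0x5E=94: acc |= 94<<14 -> acc=1541115 shift=21 [end]
Varint 1: bytes[0:3] = FB 87 5E -> value 1541115 (3 byte(s))
  byte[3]=0xAF cont=1 payload=0x2F=47: acc |= 47<<0 -> acc=47 shift=7
  byte[4]=0xB1 cont=1 payload=0x31=49: acc |= 49<<7 -> acc=6319 shift=14
  byte[5]=0x79 cont=0 payload=0x79=121: acc |= 121<<14 -> acc=1988783 shift=21 [end]
Varint 2: bytes[3:6] = AF B1 79 -> value 1988783 (3 byte(s))
  byte[6]=0xA8 cont=1 payload=0x28=40: acc |= 40<<0 -> acc=40 shift=7
  byte[7]=0xEB cont=1 payload=0x6B=107: acc |= 107<<7 -> acc=13736 shift=14
  byte[8]=0x34 cont=0 payload=0x34=52: acc |= 52<<14 -> acc=865704 shift=21 [end]
Varint 3: bytes[6:9] = A8 EB 34 -> value 865704 (3 byte(s))
  byte[9]=0x05 cont=0 payload=0x05=5: acc |= 5<<0 -> acc=5 shift=7 [end]
Varint 4: bytes[9:10] = 05 -> value 5 (1 byte(s))
  byte[10]=0xC8 cont=1 payload=0x48=72: acc |= 72<<0 -> acc=72 shift=7
  byte[11]=0xE1 cont=1 payload=0x61=97: acc |= 97<<7 -> acc=12488 shift=14
  byte[12]=0x14 cont=0 payload=0x14=20: acc |= 20<<14 -> acc=340168 shift=21 [end]
Varint 5: bytes[10:13] = C8 E1 14 -> value 340168 (3 byte(s))

Answer: 1541115 1988783 865704 5 340168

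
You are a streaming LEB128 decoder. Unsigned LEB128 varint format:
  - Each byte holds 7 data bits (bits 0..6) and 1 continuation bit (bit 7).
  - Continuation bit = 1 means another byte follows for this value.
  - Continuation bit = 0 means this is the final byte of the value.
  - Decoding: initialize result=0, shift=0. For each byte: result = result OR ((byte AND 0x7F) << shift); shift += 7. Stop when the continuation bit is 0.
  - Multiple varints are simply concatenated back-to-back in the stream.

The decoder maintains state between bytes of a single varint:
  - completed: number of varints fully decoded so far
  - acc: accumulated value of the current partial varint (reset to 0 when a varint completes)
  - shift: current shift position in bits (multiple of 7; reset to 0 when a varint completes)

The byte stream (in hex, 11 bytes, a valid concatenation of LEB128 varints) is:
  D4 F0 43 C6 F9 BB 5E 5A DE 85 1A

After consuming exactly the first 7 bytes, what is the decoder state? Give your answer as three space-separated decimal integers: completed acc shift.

Answer: 2 0 0

Derivation:
byte[0]=0xD4 cont=1 payload=0x54: acc |= 84<<0 -> completed=0 acc=84 shift=7
byte[1]=0xF0 cont=1 payload=0x70: acc |= 112<<7 -> completed=0 acc=14420 shift=14
byte[2]=0x43 cont=0 payload=0x43: varint #1 complete (value=1112148); reset -> completed=1 acc=0 shift=0
byte[3]=0xC6 cont=1 payload=0x46: acc |= 70<<0 -> completed=1 acc=70 shift=7
byte[4]=0xF9 cont=1 payload=0x79: acc |= 121<<7 -> completed=1 acc=15558 shift=14
byte[5]=0xBB cont=1 payload=0x3B: acc |= 59<<14 -> completed=1 acc=982214 shift=21
byte[6]=0x5E cont=0 payload=0x5E: varint #2 complete (value=198114502); reset -> completed=2 acc=0 shift=0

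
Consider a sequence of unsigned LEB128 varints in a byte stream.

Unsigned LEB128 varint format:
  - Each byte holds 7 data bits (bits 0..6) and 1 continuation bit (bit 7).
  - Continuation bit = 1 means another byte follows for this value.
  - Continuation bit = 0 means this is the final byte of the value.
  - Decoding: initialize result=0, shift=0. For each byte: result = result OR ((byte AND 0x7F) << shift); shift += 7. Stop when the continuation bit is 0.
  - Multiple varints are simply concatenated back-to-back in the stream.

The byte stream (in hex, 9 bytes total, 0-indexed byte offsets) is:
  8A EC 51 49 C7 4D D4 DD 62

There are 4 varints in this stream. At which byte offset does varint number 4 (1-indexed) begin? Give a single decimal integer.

  byte[0]=0x8A cont=1 payload=0x0A=10: acc |= 10<<0 -> acc=10 shift=7
  byte[1]=0xEC cont=1 payload=0x6C=108: acc |= 108<<7 -> acc=13834 shift=14
  byte[2]=0x51 cont=0 payload=0x51=81: acc |= 81<<14 -> acc=1340938 shift=21 [end]
Varint 1: bytes[0:3] = 8A EC 51 -> value 1340938 (3 byte(s))
  byte[3]=0x49 cont=0 payload=0x49=73: acc |= 73<<0 -> acc=73 shift=7 [end]
Varint 2: bytes[3:4] = 49 -> value 73 (1 byte(s))
  byte[4]=0xC7 cont=1 payload=0x47=71: acc |= 71<<0 -> acc=71 shift=7
  byte[5]=0x4D cont=0 payload=0x4D=77: acc |= 77<<7 -> acc=9927 shift=14 [end]
Varint 3: bytes[4:6] = C7 4D -> value 9927 (2 byte(s))
  byte[6]=0xD4 cont=1 payload=0x54=84: acc |= 84<<0 -> acc=84 shift=7
  byte[7]=0xDD cont=1 payload=0x5D=93: acc |= 93<<7 -> acc=11988 shift=14
  byte[8]=0x62 cont=0 payload=0x62=98: acc |= 98<<14 -> acc=1617620 shift=21 [end]
Varint 4: bytes[6:9] = D4 DD 62 -> value 1617620 (3 byte(s))

Answer: 6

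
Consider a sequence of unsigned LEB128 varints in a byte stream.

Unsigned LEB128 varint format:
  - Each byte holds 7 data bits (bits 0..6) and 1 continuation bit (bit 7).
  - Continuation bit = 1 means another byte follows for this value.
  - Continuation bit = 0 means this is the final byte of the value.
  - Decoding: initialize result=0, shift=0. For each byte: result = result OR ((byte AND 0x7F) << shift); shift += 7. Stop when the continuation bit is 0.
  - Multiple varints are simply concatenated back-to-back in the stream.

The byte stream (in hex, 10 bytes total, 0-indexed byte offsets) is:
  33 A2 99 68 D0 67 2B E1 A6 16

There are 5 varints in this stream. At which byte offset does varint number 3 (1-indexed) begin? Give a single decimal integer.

  byte[0]=0x33 cont=0 payload=0x33=51: acc |= 51<<0 -> acc=51 shift=7 [end]
Varint 1: bytes[0:1] = 33 -> value 51 (1 byte(s))
  byte[1]=0xA2 cont=1 payload=0x22=34: acc |= 34<<0 -> acc=34 shift=7
  byte[2]=0x99 cont=1 payload=0x19=25: acc |= 25<<7 -> acc=3234 shift=14
  byte[3]=0x68 cont=0 payload=0x68=104: acc |= 104<<14 -> acc=1707170 shift=21 [end]
Varint 2: bytes[1:4] = A2 99 68 -> value 1707170 (3 byte(s))
  byte[4]=0xD0 cont=1 payload=0x50=80: acc |= 80<<0 -> acc=80 shift=7
  byte[5]=0x67 cont=0 payload=0x67=103: acc |= 103<<7 -> acc=13264 shift=14 [end]
Varint 3: bytes[4:6] = D0 67 -> value 13264 (2 byte(s))
  byte[6]=0x2B cont=0 payload=0x2B=43: acc |= 43<<0 -> acc=43 shift=7 [end]
Varint 4: bytes[6:7] = 2B -> value 43 (1 byte(s))
  byte[7]=0xE1 cont=1 payload=0x61=97: acc |= 97<<0 -> acc=97 shift=7
  byte[8]=0xA6 cont=1 payload=0x26=38: acc |= 38<<7 -> acc=4961 shift=14
  byte[9]=0x16 cont=0 payload=0x16=22: acc |= 22<<14 -> acc=365409 shift=21 [end]
Varint 5: bytes[7:10] = E1 A6 16 -> value 365409 (3 byte(s))

Answer: 4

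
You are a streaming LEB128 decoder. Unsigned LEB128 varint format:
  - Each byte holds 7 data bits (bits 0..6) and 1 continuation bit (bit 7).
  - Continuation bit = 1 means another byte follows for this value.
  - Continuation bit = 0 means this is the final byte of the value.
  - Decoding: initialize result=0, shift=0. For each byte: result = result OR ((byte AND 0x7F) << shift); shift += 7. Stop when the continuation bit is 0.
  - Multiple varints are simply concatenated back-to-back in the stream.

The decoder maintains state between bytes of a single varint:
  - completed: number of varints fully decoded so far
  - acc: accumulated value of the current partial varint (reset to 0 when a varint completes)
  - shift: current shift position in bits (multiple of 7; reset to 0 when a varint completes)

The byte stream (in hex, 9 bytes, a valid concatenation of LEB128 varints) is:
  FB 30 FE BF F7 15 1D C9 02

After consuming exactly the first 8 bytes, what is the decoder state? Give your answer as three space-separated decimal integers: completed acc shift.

Answer: 3 73 7

Derivation:
byte[0]=0xFB cont=1 payload=0x7B: acc |= 123<<0 -> completed=0 acc=123 shift=7
byte[1]=0x30 cont=0 payload=0x30: varint #1 complete (value=6267); reset -> completed=1 acc=0 shift=0
byte[2]=0xFE cont=1 payload=0x7E: acc |= 126<<0 -> completed=1 acc=126 shift=7
byte[3]=0xBF cont=1 payload=0x3F: acc |= 63<<7 -> completed=1 acc=8190 shift=14
byte[4]=0xF7 cont=1 payload=0x77: acc |= 119<<14 -> completed=1 acc=1957886 shift=21
byte[5]=0x15 cont=0 payload=0x15: varint #2 complete (value=45998078); reset -> completed=2 acc=0 shift=0
byte[6]=0x1D cont=0 payload=0x1D: varint #3 complete (value=29); reset -> completed=3 acc=0 shift=0
byte[7]=0xC9 cont=1 payload=0x49: acc |= 73<<0 -> completed=3 acc=73 shift=7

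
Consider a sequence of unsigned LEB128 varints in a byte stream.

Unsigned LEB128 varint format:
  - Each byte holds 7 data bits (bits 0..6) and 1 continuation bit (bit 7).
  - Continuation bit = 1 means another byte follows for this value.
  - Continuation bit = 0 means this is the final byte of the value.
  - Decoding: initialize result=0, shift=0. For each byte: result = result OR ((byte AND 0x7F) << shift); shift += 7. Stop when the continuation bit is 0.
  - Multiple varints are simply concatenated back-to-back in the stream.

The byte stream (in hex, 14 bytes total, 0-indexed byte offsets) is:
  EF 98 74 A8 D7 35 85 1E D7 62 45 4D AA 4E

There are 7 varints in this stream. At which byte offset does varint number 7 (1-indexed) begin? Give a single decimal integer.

  byte[0]=0xEF cont=1 payload=0x6F=111: acc |= 111<<0 -> acc=111 shift=7
  byte[1]=0x98 cont=1 payload=0x18=24: acc |= 24<<7 -> acc=3183 shift=14
  byte[2]=0x74 cont=0 payload=0x74=116: acc |= 116<<14 -> acc=1903727 shift=21 [end]
Varint 1: bytes[0:3] = EF 98 74 -> value 1903727 (3 byte(s))
  byte[3]=0xA8 cont=1 payload=0x28=40: acc |= 40<<0 -> acc=40 shift=7
  byte[4]=0xD7 cont=1 payload=0x57=87: acc |= 87<<7 -> acc=11176 shift=14
  byte[5]=0x35 cont=0 payload=0x35=53: acc |= 53<<14 -> acc=879528 shift=21 [end]
Varint 2: bytes[3:6] = A8 D7 35 -> value 879528 (3 byte(s))
  byte[6]=0x85 cont=1 payload=0x05=5: acc |= 5<<0 -> acc=5 shift=7
  byte[7]=0x1E cont=0 payload=0x1E=30: acc |= 30<<7 -> acc=3845 shift=14 [end]
Varint 3: bytes[6:8] = 85 1E -> value 3845 (2 byte(s))
  byte[8]=0xD7 cont=1 payload=0x57=87: acc |= 87<<0 -> acc=87 shift=7
  byte[9]=0x62 cont=0 payload=0x62=98: acc |= 98<<7 -> acc=12631 shift=14 [end]
Varint 4: bytes[8:10] = D7 62 -> value 12631 (2 byte(s))
  byte[10]=0x45 cont=0 payload=0x45=69: acc |= 69<<0 -> acc=69 shift=7 [end]
Varint 5: bytes[10:11] = 45 -> value 69 (1 byte(s))
  byte[11]=0x4D cont=0 payload=0x4D=77: acc |= 77<<0 -> acc=77 shift=7 [end]
Varint 6: bytes[11:12] = 4D -> value 77 (1 byte(s))
  byte[12]=0xAA cont=1 payload=0x2A=42: acc |= 42<<0 -> acc=42 shift=7
  byte[13]=0x4E cont=0 payload=0x4E=78: acc |= 78<<7 -> acc=10026 shift=14 [end]
Varint 7: bytes[12:14] = AA 4E -> value 10026 (2 byte(s))

Answer: 12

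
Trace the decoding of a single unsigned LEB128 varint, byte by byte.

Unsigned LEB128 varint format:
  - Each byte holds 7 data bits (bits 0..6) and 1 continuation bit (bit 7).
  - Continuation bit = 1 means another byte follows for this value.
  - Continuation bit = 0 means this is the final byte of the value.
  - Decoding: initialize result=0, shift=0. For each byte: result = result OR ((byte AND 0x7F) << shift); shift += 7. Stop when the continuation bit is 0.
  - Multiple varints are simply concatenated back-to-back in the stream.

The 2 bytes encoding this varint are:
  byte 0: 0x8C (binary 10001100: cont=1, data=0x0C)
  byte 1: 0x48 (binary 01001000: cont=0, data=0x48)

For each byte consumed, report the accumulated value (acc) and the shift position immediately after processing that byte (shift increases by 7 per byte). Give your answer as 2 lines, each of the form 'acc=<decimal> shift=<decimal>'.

byte 0=0x8C: payload=0x0C=12, contrib = 12<<0 = 12; acc -> 12, shift -> 7
byte 1=0x48: payload=0x48=72, contrib = 72<<7 = 9216; acc -> 9228, shift -> 14

Answer: acc=12 shift=7
acc=9228 shift=14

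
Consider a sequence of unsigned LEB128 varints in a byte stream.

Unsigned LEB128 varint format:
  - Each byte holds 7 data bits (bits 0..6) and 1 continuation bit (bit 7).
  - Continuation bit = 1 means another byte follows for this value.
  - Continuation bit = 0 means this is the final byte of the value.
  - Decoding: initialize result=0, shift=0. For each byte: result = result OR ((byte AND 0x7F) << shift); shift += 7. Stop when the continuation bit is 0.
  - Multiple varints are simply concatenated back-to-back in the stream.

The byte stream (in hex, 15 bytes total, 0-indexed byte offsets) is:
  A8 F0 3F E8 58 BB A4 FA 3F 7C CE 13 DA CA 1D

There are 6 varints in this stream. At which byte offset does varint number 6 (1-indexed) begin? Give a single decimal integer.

Answer: 12

Derivation:
  byte[0]=0xA8 cont=1 payload=0x28=40: acc |= 40<<0 -> acc=40 shift=7
  byte[1]=0xF0 cont=1 payload=0x70=112: acc |= 112<<7 -> acc=14376 shift=14
  byte[2]=0x3F cont=0 payload=0x3F=63: acc |= 63<<14 -> acc=1046568 shift=21 [end]
Varint 1: bytes[0:3] = A8 F0 3F -> value 1046568 (3 byte(s))
  byte[3]=0xE8 cont=1 payload=0x68=104: acc |= 104<<0 -> acc=104 shift=7
  byte[4]=0x58 cont=0 payload=0x58=88: acc |= 88<<7 -> acc=11368 shift=14 [end]
Varint 2: bytes[3:5] = E8 58 -> value 11368 (2 byte(s))
  byte[5]=0xBB cont=1 payload=0x3B=59: acc |= 59<<0 -> acc=59 shift=7
  byte[6]=0xA4 cont=1 payload=0x24=36: acc |= 36<<7 -> acc=4667 shift=14
  byte[7]=0xFA cont=1 payload=0x7A=122: acc |= 122<<14 -> acc=2003515 shift=21
  byte[8]=0x3F cont=0 payload=0x3F=63: acc |= 63<<21 -> acc=134124091 shift=28 [end]
Varint 3: bytes[5:9] = BB A4 FA 3F -> value 134124091 (4 byte(s))
  byte[9]=0x7C cont=0 payload=0x7C=124: acc |= 124<<0 -> acc=124 shift=7 [end]
Varint 4: bytes[9:10] = 7C -> value 124 (1 byte(s))
  byte[10]=0xCE cont=1 payload=0x4E=78: acc |= 78<<0 -> acc=78 shift=7
  byte[11]=0x13 cont=0 payload=0x13=19: acc |= 19<<7 -> acc=2510 shift=14 [end]
Varint 5: bytes[10:12] = CE 13 -> value 2510 (2 byte(s))
  byte[12]=0xDA cont=1 payload=0x5A=90: acc |= 90<<0 -> acc=90 shift=7
  byte[13]=0xCA cont=1 payload=0x4A=74: acc |= 74<<7 -> acc=9562 shift=14
  byte[14]=0x1D cont=0 payload=0x1D=29: acc |= 29<<14 -> acc=484698 shift=21 [end]
Varint 6: bytes[12:15] = DA CA 1D -> value 484698 (3 byte(s))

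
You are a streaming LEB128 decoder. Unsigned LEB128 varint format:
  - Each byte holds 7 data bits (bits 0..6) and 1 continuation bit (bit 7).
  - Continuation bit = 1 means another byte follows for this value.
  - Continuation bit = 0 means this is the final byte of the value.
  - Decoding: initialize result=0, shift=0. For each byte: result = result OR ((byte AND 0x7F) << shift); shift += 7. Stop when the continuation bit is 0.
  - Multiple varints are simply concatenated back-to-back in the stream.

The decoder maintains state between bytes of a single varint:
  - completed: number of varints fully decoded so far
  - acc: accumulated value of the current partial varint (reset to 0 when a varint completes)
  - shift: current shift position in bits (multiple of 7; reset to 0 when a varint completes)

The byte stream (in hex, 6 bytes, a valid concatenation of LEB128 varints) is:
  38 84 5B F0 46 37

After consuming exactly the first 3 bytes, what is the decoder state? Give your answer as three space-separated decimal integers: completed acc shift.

Answer: 2 0 0

Derivation:
byte[0]=0x38 cont=0 payload=0x38: varint #1 complete (value=56); reset -> completed=1 acc=0 shift=0
byte[1]=0x84 cont=1 payload=0x04: acc |= 4<<0 -> completed=1 acc=4 shift=7
byte[2]=0x5B cont=0 payload=0x5B: varint #2 complete (value=11652); reset -> completed=2 acc=0 shift=0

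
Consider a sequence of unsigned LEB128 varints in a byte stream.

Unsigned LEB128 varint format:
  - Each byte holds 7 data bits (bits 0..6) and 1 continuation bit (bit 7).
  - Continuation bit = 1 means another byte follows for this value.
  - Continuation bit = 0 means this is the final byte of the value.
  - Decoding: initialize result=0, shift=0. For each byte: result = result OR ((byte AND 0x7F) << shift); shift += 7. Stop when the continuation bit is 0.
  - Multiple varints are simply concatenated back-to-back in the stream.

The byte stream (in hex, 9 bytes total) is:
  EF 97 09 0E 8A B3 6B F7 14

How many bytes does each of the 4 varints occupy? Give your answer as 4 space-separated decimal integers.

  byte[0]=0xEF cont=1 payload=0x6F=111: acc |= 111<<0 -> acc=111 shift=7
  byte[1]=0x97 cont=1 payload=0x17=23: acc |= 23<<7 -> acc=3055 shift=14
  byte[2]=0x09 cont=0 payload=0x09=9: acc |= 9<<14 -> acc=150511 shift=21 [end]
Varint 1: bytes[0:3] = EF 97 09 -> value 150511 (3 byte(s))
  byte[3]=0x0E cont=0 payload=0x0E=14: acc |= 14<<0 -> acc=14 shift=7 [end]
Varint 2: bytes[3:4] = 0E -> value 14 (1 byte(s))
  byte[4]=0x8A cont=1 payload=0x0A=10: acc |= 10<<0 -> acc=10 shift=7
  byte[5]=0xB3 cont=1 payload=0x33=51: acc |= 51<<7 -> acc=6538 shift=14
  byte[6]=0x6B cont=0 payload=0x6B=107: acc |= 107<<14 -> acc=1759626 shift=21 [end]
Varint 3: bytes[4:7] = 8A B3 6B -> value 1759626 (3 byte(s))
  byte[7]=0xF7 cont=1 payload=0x77=119: acc |= 119<<0 -> acc=119 shift=7
  byte[8]=0x14 cont=0 payload=0x14=20: acc |= 20<<7 -> acc=2679 shift=14 [end]
Varint 4: bytes[7:9] = F7 14 -> value 2679 (2 byte(s))

Answer: 3 1 3 2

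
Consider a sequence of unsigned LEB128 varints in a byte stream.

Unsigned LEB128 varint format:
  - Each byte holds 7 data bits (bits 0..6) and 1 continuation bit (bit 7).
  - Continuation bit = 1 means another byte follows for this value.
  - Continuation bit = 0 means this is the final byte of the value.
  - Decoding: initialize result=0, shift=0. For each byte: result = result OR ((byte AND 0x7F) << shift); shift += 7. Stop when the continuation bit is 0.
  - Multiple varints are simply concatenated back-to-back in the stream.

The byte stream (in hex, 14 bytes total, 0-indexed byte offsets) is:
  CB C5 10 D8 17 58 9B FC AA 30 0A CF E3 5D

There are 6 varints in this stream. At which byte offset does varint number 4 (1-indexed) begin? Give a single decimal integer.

Answer: 6

Derivation:
  byte[0]=0xCB cont=1 payload=0x4B=75: acc |= 75<<0 -> acc=75 shift=7
  byte[1]=0xC5 cont=1 payload=0x45=69: acc |= 69<<7 -> acc=8907 shift=14
  byte[2]=0x10 cont=0 payload=0x10=16: acc |= 16<<14 -> acc=271051 shift=21 [end]
Varint 1: bytes[0:3] = CB C5 10 -> value 271051 (3 byte(s))
  byte[3]=0xD8 cont=1 payload=0x58=88: acc |= 88<<0 -> acc=88 shift=7
  byte[4]=0x17 cont=0 payload=0x17=23: acc |= 23<<7 -> acc=3032 shift=14 [end]
Varint 2: bytes[3:5] = D8 17 -> value 3032 (2 byte(s))
  byte[5]=0x58 cont=0 payload=0x58=88: acc |= 88<<0 -> acc=88 shift=7 [end]
Varint 3: bytes[5:6] = 58 -> value 88 (1 byte(s))
  byte[6]=0x9B cont=1 payload=0x1B=27: acc |= 27<<0 -> acc=27 shift=7
  byte[7]=0xFC cont=1 payload=0x7C=124: acc |= 124<<7 -> acc=15899 shift=14
  byte[8]=0xAA cont=1 payload=0x2A=42: acc |= 42<<14 -> acc=704027 shift=21
  byte[9]=0x30 cont=0 payload=0x30=48: acc |= 48<<21 -> acc=101367323 shift=28 [end]
Varint 4: bytes[6:10] = 9B FC AA 30 -> value 101367323 (4 byte(s))
  byte[10]=0x0A cont=0 payload=0x0A=10: acc |= 10<<0 -> acc=10 shift=7 [end]
Varint 5: bytes[10:11] = 0A -> value 10 (1 byte(s))
  byte[11]=0xCF cont=1 payload=0x4F=79: acc |= 79<<0 -> acc=79 shift=7
  byte[12]=0xE3 cont=1 payload=0x63=99: acc |= 99<<7 -> acc=12751 shift=14
  byte[13]=0x5D cont=0 payload=0x5D=93: acc |= 93<<14 -> acc=1536463 shift=21 [end]
Varint 6: bytes[11:14] = CF E3 5D -> value 1536463 (3 byte(s))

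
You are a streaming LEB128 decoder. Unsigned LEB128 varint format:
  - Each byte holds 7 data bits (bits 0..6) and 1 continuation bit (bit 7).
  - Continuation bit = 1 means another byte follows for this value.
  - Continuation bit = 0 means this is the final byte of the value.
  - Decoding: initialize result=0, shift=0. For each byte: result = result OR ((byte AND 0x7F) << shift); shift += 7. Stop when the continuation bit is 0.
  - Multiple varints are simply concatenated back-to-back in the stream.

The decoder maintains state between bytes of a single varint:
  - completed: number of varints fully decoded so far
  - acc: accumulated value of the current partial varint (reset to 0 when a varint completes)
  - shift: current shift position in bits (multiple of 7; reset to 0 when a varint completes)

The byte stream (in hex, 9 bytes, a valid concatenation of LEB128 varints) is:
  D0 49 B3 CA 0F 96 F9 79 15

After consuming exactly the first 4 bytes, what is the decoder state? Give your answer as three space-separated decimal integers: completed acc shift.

Answer: 1 9523 14

Derivation:
byte[0]=0xD0 cont=1 payload=0x50: acc |= 80<<0 -> completed=0 acc=80 shift=7
byte[1]=0x49 cont=0 payload=0x49: varint #1 complete (value=9424); reset -> completed=1 acc=0 shift=0
byte[2]=0xB3 cont=1 payload=0x33: acc |= 51<<0 -> completed=1 acc=51 shift=7
byte[3]=0xCA cont=1 payload=0x4A: acc |= 74<<7 -> completed=1 acc=9523 shift=14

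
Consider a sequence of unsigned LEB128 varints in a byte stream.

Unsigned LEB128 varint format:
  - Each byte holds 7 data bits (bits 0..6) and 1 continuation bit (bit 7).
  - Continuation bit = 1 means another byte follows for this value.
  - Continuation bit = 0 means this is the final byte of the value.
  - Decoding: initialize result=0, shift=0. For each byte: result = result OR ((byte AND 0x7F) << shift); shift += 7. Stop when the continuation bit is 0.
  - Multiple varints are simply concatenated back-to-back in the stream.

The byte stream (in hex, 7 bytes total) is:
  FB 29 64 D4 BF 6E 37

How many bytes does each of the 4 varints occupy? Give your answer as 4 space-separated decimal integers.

Answer: 2 1 3 1

Derivation:
  byte[0]=0xFB cont=1 payload=0x7B=123: acc |= 123<<0 -> acc=123 shift=7
  byte[1]=0x29 cont=0 payload=0x29=41: acc |= 41<<7 -> acc=5371 shift=14 [end]
Varint 1: bytes[0:2] = FB 29 -> value 5371 (2 byte(s))
  byte[2]=0x64 cont=0 payload=0x64=100: acc |= 100<<0 -> acc=100 shift=7 [end]
Varint 2: bytes[2:3] = 64 -> value 100 (1 byte(s))
  byte[3]=0xD4 cont=1 payload=0x54=84: acc |= 84<<0 -> acc=84 shift=7
  byte[4]=0xBF cont=1 payload=0x3F=63: acc |= 63<<7 -> acc=8148 shift=14
  byte[5]=0x6E cont=0 payload=0x6E=110: acc |= 110<<14 -> acc=1810388 shift=21 [end]
Varint 3: bytes[3:6] = D4 BF 6E -> value 1810388 (3 byte(s))
  byte[6]=0x37 cont=0 payload=0x37=55: acc |= 55<<0 -> acc=55 shift=7 [end]
Varint 4: bytes[6:7] = 37 -> value 55 (1 byte(s))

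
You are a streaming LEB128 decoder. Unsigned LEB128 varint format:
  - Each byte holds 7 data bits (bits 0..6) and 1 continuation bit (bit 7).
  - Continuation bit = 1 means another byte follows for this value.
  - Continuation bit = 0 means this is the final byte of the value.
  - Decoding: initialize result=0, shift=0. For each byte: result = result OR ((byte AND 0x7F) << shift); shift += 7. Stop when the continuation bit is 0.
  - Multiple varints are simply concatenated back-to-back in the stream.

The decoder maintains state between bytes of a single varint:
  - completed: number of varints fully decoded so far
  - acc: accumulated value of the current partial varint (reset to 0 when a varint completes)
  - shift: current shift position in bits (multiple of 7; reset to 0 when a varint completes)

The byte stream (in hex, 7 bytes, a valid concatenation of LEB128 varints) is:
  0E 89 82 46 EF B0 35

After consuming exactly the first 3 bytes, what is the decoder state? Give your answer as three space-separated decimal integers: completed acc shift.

byte[0]=0x0E cont=0 payload=0x0E: varint #1 complete (value=14); reset -> completed=1 acc=0 shift=0
byte[1]=0x89 cont=1 payload=0x09: acc |= 9<<0 -> completed=1 acc=9 shift=7
byte[2]=0x82 cont=1 payload=0x02: acc |= 2<<7 -> completed=1 acc=265 shift=14

Answer: 1 265 14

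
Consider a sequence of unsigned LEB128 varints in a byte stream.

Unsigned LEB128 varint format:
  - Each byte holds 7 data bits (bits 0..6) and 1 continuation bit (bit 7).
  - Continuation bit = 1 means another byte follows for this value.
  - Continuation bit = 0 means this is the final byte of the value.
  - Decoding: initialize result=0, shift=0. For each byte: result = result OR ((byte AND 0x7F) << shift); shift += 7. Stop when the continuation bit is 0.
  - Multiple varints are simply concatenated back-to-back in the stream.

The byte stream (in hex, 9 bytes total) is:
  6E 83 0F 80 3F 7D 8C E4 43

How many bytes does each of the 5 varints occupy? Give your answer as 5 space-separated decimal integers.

  byte[0]=0x6E cont=0 payload=0x6E=110: acc |= 110<<0 -> acc=110 shift=7 [end]
Varint 1: bytes[0:1] = 6E -> value 110 (1 byte(s))
  byte[1]=0x83 cont=1 payload=0x03=3: acc |= 3<<0 -> acc=3 shift=7
  byte[2]=0x0F cont=0 payload=0x0F=15: acc |= 15<<7 -> acc=1923 shift=14 [end]
Varint 2: bytes[1:3] = 83 0F -> value 1923 (2 byte(s))
  byte[3]=0x80 cont=1 payload=0x00=0: acc |= 0<<0 -> acc=0 shift=7
  byte[4]=0x3F cont=0 payload=0x3F=63: acc |= 63<<7 -> acc=8064 shift=14 [end]
Varint 3: bytes[3:5] = 80 3F -> value 8064 (2 byte(s))
  byte[5]=0x7D cont=0 payload=0x7D=125: acc |= 125<<0 -> acc=125 shift=7 [end]
Varint 4: bytes[5:6] = 7D -> value 125 (1 byte(s))
  byte[6]=0x8C cont=1 payload=0x0C=12: acc |= 12<<0 -> acc=12 shift=7
  byte[7]=0xE4 cont=1 payload=0x64=100: acc |= 100<<7 -> acc=12812 shift=14
  byte[8]=0x43 cont=0 payload=0x43=67: acc |= 67<<14 -> acc=1110540 shift=21 [end]
Varint 5: bytes[6:9] = 8C E4 43 -> value 1110540 (3 byte(s))

Answer: 1 2 2 1 3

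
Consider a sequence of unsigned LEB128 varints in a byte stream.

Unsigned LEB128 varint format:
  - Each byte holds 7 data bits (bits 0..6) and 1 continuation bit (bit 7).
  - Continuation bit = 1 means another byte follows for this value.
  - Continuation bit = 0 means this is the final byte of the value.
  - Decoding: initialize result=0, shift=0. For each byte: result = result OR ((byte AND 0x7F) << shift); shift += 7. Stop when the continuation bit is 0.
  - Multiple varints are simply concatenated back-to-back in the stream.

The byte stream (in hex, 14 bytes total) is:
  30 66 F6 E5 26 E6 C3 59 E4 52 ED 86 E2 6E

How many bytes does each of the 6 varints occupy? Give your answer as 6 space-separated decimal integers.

Answer: 1 1 3 3 2 4

Derivation:
  byte[0]=0x30 cont=0 payload=0x30=48: acc |= 48<<0 -> acc=48 shift=7 [end]
Varint 1: bytes[0:1] = 30 -> value 48 (1 byte(s))
  byte[1]=0x66 cont=0 payload=0x66=102: acc |= 102<<0 -> acc=102 shift=7 [end]
Varint 2: bytes[1:2] = 66 -> value 102 (1 byte(s))
  byte[2]=0xF6 cont=1 payload=0x76=118: acc |= 118<<0 -> acc=118 shift=7
  byte[3]=0xE5 cont=1 payload=0x65=101: acc |= 101<<7 -> acc=13046 shift=14
  byte[4]=0x26 cont=0 payload=0x26=38: acc |= 38<<14 -> acc=635638 shift=21 [end]
Varint 3: bytes[2:5] = F6 E5 26 -> value 635638 (3 byte(s))
  byte[5]=0xE6 cont=1 payload=0x66=102: acc |= 102<<0 -> acc=102 shift=7
  byte[6]=0xC3 cont=1 payload=0x43=67: acc |= 67<<7 -> acc=8678 shift=14
  byte[7]=0x59 cont=0 payload=0x59=89: acc |= 89<<14 -> acc=1466854 shift=21 [end]
Varint 4: bytes[5:8] = E6 C3 59 -> value 1466854 (3 byte(s))
  byte[8]=0xE4 cont=1 payload=0x64=100: acc |= 100<<0 -> acc=100 shift=7
  byte[9]=0x52 cont=0 payload=0x52=82: acc |= 82<<7 -> acc=10596 shift=14 [end]
Varint 5: bytes[8:10] = E4 52 -> value 10596 (2 byte(s))
  byte[10]=0xED cont=1 payload=0x6D=109: acc |= 109<<0 -> acc=109 shift=7
  byte[11]=0x86 cont=1 payload=0x06=6: acc |= 6<<7 -> acc=877 shift=14
  byte[12]=0xE2 cont=1 payload=0x62=98: acc |= 98<<14 -> acc=1606509 shift=21
  byte[13]=0x6E cont=0 payload=0x6E=110: acc |= 110<<21 -> acc=232293229 shift=28 [end]
Varint 6: bytes[10:14] = ED 86 E2 6E -> value 232293229 (4 byte(s))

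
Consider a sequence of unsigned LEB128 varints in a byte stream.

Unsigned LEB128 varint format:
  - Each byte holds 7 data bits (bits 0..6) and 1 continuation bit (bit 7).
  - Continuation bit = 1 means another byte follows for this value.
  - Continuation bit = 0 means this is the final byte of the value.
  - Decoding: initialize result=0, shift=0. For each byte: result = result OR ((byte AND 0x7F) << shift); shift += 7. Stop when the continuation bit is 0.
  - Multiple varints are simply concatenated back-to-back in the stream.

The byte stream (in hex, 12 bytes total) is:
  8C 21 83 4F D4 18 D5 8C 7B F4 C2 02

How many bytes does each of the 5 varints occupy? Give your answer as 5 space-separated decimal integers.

  byte[0]=0x8C cont=1 payload=0x0C=12: acc |= 12<<0 -> acc=12 shift=7
  byte[1]=0x21 cont=0 payload=0x21=33: acc |= 33<<7 -> acc=4236 shift=14 [end]
Varint 1: bytes[0:2] = 8C 21 -> value 4236 (2 byte(s))
  byte[2]=0x83 cont=1 payload=0x03=3: acc |= 3<<0 -> acc=3 shift=7
  byte[3]=0x4F cont=0 payload=0x4F=79: acc |= 79<<7 -> acc=10115 shift=14 [end]
Varint 2: bytes[2:4] = 83 4F -> value 10115 (2 byte(s))
  byte[4]=0xD4 cont=1 payload=0x54=84: acc |= 84<<0 -> acc=84 shift=7
  byte[5]=0x18 cont=0 payload=0x18=24: acc |= 24<<7 -> acc=3156 shift=14 [end]
Varint 3: bytes[4:6] = D4 18 -> value 3156 (2 byte(s))
  byte[6]=0xD5 cont=1 payload=0x55=85: acc |= 85<<0 -> acc=85 shift=7
  byte[7]=0x8C cont=1 payload=0x0C=12: acc |= 12<<7 -> acc=1621 shift=14
  byte[8]=0x7B cont=0 payload=0x7B=123: acc |= 123<<14 -> acc=2016853 shift=21 [end]
Varint 4: bytes[6:9] = D5 8C 7B -> value 2016853 (3 byte(s))
  byte[9]=0xF4 cont=1 payload=0x74=116: acc |= 116<<0 -> acc=116 shift=7
  byte[10]=0xC2 cont=1 payload=0x42=66: acc |= 66<<7 -> acc=8564 shift=14
  byte[11]=0x02 cont=0 payload=0x02=2: acc |= 2<<14 -> acc=41332 shift=21 [end]
Varint 5: bytes[9:12] = F4 C2 02 -> value 41332 (3 byte(s))

Answer: 2 2 2 3 3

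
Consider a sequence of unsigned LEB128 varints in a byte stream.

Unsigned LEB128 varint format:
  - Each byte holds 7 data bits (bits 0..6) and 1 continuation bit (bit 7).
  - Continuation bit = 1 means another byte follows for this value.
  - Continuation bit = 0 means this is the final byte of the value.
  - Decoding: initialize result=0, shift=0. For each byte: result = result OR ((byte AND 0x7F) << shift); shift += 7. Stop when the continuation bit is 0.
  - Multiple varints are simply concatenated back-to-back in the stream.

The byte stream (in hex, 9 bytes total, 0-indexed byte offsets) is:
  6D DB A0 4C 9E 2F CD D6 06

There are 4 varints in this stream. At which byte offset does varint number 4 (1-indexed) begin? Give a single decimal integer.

  byte[0]=0x6D cont=0 payload=0x6D=109: acc |= 109<<0 -> acc=109 shift=7 [end]
Varint 1: bytes[0:1] = 6D -> value 109 (1 byte(s))
  byte[1]=0xDB cont=1 payload=0x5B=91: acc |= 91<<0 -> acc=91 shift=7
  byte[2]=0xA0 cont=1 payload=0x20=32: acc |= 32<<7 -> acc=4187 shift=14
  byte[3]=0x4C cont=0 payload=0x4C=76: acc |= 76<<14 -> acc=1249371 shift=21 [end]
Varint 2: bytes[1:4] = DB A0 4C -> value 1249371 (3 byte(s))
  byte[4]=0x9E cont=1 payload=0x1E=30: acc |= 30<<0 -> acc=30 shift=7
  byte[5]=0x2F cont=0 payload=0x2F=47: acc |= 47<<7 -> acc=6046 shift=14 [end]
Varint 3: bytes[4:6] = 9E 2F -> value 6046 (2 byte(s))
  byte[6]=0xCD cont=1 payload=0x4D=77: acc |= 77<<0 -> acc=77 shift=7
  byte[7]=0xD6 cont=1 payload=0x56=86: acc |= 86<<7 -> acc=11085 shift=14
  byte[8]=0x06 cont=0 payload=0x06=6: acc |= 6<<14 -> acc=109389 shift=21 [end]
Varint 4: bytes[6:9] = CD D6 06 -> value 109389 (3 byte(s))

Answer: 6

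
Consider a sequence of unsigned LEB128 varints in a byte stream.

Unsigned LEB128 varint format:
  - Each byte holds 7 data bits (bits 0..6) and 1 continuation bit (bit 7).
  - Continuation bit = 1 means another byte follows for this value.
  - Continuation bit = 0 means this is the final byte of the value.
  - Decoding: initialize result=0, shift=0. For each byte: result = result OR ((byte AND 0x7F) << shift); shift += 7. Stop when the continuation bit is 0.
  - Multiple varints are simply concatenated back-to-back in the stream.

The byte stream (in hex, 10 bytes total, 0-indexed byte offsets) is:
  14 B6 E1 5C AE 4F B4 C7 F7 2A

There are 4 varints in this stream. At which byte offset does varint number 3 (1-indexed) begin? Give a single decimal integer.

  byte[0]=0x14 cont=0 payload=0x14=20: acc |= 20<<0 -> acc=20 shift=7 [end]
Varint 1: bytes[0:1] = 14 -> value 20 (1 byte(s))
  byte[1]=0xB6 cont=1 payload=0x36=54: acc |= 54<<0 -> acc=54 shift=7
  byte[2]=0xE1 cont=1 payload=0x61=97: acc |= 97<<7 -> acc=12470 shift=14
  byte[3]=0x5C cont=0 payload=0x5C=92: acc |= 92<<14 -> acc=1519798 shift=21 [end]
Varint 2: bytes[1:4] = B6 E1 5C -> value 1519798 (3 byte(s))
  byte[4]=0xAE cont=1 payload=0x2E=46: acc |= 46<<0 -> acc=46 shift=7
  byte[5]=0x4F cont=0 payload=0x4F=79: acc |= 79<<7 -> acc=10158 shift=14 [end]
Varint 3: bytes[4:6] = AE 4F -> value 10158 (2 byte(s))
  byte[6]=0xB4 cont=1 payload=0x34=52: acc |= 52<<0 -> acc=52 shift=7
  byte[7]=0xC7 cont=1 payload=0x47=71: acc |= 71<<7 -> acc=9140 shift=14
  byte[8]=0xF7 cont=1 payload=0x77=119: acc |= 119<<14 -> acc=1958836 shift=21
  byte[9]=0x2A cont=0 payload=0x2A=42: acc |= 42<<21 -> acc=90039220 shift=28 [end]
Varint 4: bytes[6:10] = B4 C7 F7 2A -> value 90039220 (4 byte(s))

Answer: 4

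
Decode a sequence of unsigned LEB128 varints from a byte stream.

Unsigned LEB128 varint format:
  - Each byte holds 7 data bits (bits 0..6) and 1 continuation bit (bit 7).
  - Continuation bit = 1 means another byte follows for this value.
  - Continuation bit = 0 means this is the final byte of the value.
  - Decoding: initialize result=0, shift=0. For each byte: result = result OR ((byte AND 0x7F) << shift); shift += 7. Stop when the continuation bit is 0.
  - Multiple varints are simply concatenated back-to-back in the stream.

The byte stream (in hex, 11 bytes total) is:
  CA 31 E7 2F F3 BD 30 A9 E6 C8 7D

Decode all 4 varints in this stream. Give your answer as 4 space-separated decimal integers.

  byte[0]=0xCA cont=1 payload=0x4A=74: acc |= 74<<0 -> acc=74 shift=7
  byte[1]=0x31 cont=0 payload=0x31=49: acc |= 49<<7 -> acc=6346 shift=14 [end]
Varint 1: bytes[0:2] = CA 31 -> value 6346 (2 byte(s))
  byte[2]=0xE7 cont=1 payload=0x67=103: acc |= 103<<0 -> acc=103 shift=7
  byte[3]=0x2F cont=0 payload=0x2F=47: acc |= 47<<7 -> acc=6119 shift=14 [end]
Varint 2: bytes[2:4] = E7 2F -> value 6119 (2 byte(s))
  byte[4]=0xF3 cont=1 payload=0x73=115: acc |= 115<<0 -> acc=115 shift=7
  byte[5]=0xBD cont=1 payload=0x3D=61: acc |= 61<<7 -> acc=7923 shift=14
  byte[6]=0x30 cont=0 payload=0x30=48: acc |= 48<<14 -> acc=794355 shift=21 [end]
Varint 3: bytes[4:7] = F3 BD 30 -> value 794355 (3 byte(s))
  byte[7]=0xA9 cont=1 payload=0x29=41: acc |= 41<<0 -> acc=41 shift=7
  byte[8]=0xE6 cont=1 payload=0x66=102: acc |= 102<<7 -> acc=13097 shift=14
  byte[9]=0xC8 cont=1 payload=0x48=72: acc |= 72<<14 -> acc=1192745 shift=21
  byte[10]=0x7D cont=0 payload=0x7D=125: acc |= 125<<21 -> acc=263336745 shift=28 [end]
Varint 4: bytes[7:11] = A9 E6 C8 7D -> value 263336745 (4 byte(s))

Answer: 6346 6119 794355 263336745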